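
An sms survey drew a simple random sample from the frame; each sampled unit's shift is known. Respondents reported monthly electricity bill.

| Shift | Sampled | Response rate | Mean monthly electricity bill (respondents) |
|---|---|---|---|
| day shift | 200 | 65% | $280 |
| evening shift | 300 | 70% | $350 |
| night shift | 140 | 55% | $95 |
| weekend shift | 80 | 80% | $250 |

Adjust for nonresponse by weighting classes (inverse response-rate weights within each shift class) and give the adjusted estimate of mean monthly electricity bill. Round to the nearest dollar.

With weight = n_sampled/n_responded per class, the weighted class total is n_sampled:
  day shift: 200 × 280 = 56,000
  evening shift: 300 × 350 = 105,000
  night shift: 140 × 95 = 13,300
  weekend shift: 80 × 250 = 20,000
Adjusted estimate = 194,300 / 720 = 269.861 → $270.

$270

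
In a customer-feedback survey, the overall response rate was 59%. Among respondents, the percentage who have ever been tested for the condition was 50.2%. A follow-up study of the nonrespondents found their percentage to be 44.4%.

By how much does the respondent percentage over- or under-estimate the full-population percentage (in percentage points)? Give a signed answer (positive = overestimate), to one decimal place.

+2.4 percentage points

Nonresponse fraction = 1 − 0.59 = 0.41.
Bias = (nonresponse fraction) × (respondent percentage − nonrespondent percentage)
     = 0.41 × (50.2 − 44.4) = 0.41 × 5.8 = 2.378.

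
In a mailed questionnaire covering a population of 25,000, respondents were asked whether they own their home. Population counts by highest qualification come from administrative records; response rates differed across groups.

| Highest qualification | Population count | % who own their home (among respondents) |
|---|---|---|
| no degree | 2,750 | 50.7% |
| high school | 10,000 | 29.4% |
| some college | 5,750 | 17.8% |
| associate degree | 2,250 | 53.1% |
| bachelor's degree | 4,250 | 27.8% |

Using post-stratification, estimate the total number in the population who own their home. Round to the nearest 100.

7,700

Each cell contributes its population count × the respondent rate:
  no degree: 2,750 × 50.7% = 1394.25
  high school: 10,000 × 29.4% = 2940
  some college: 5,750 × 17.8% = 1023.5
  associate degree: 2,250 × 53.1% = 1194.75
  bachelor's degree: 4,250 × 27.8% = 1181.5
Estimated total = 7734 → 7,700.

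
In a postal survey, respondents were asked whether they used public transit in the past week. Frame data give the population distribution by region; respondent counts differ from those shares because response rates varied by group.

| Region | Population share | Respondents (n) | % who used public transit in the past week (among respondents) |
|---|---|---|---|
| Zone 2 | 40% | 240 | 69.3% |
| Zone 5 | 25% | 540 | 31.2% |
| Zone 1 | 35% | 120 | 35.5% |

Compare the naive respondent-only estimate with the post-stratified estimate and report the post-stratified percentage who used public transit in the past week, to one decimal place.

Naive respondent-only estimate (weights = respondent counts):
  (240/900)×69.3 + (540/900)×31.2 + (120/900)×35.5 = 41.9333%
Post-stratified estimate weights by population shares:
  0.4×69.3 + 0.25×31.2 + 0.35×35.5 = 47.945%

47.9%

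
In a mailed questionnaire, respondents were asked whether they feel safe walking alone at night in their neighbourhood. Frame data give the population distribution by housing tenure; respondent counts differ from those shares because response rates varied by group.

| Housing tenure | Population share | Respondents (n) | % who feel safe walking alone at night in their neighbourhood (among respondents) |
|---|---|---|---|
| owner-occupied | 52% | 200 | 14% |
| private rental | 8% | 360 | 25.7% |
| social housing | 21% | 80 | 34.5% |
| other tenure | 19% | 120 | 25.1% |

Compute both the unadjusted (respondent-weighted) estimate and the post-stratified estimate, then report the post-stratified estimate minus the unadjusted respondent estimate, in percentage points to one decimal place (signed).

Without adjustment, the pooled respondent share is:
  (200/760)×14 + (360/760)×25.7 + (80/760)×34.5 + (120/760)×25.1 = 23.4526%
Reweighting by population housing tenure shares:
  0.52×14 + 0.08×25.7 + 0.21×34.5 + 0.19×25.1 = 21.35%
Difference = 21.35 − 23.4526 = -2.1026 pp.

-2.1 percentage points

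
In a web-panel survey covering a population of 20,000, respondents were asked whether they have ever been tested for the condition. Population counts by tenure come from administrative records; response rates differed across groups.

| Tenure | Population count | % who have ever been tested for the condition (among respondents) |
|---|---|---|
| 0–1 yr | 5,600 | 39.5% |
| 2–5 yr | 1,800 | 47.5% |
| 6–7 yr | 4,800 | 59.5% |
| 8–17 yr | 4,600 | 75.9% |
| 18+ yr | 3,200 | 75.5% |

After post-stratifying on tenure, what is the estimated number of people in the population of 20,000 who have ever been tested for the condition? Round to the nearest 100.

11,800

Estimated count per cell = population count × respondent percentage:
  0–1 yr: 5,600 × 39.5% = 2212
  2–5 yr: 1,800 × 47.5% = 855
  6–7 yr: 4,800 × 59.5% = 2856
  8–17 yr: 4,600 × 75.9% = 3491.4
  18+ yr: 3,200 × 75.5% = 2416
Estimated total = 11830.4 → 11,800.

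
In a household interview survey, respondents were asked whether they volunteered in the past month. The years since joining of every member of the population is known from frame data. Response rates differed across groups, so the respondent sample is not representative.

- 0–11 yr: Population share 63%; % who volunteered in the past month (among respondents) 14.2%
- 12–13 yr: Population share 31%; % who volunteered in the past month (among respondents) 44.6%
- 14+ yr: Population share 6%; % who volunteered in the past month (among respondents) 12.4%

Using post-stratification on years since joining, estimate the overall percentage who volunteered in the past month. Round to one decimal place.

Weight each group's respondent value by its population share:
  0–11 yr: 0.63 × 14.2 = 8.946
  12–13 yr: 0.31 × 44.6 = 13.826
  14+ yr: 0.06 × 12.4 = 0.744
Post-stratified estimate = 23.516 → 23.5%.

23.5%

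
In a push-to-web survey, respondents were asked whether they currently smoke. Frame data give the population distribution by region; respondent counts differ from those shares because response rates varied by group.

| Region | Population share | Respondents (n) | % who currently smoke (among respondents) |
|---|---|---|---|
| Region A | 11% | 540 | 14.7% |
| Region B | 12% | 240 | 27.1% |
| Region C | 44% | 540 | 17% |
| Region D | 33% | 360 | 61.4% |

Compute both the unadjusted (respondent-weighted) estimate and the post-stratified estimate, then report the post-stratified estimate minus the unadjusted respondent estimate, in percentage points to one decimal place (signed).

+5.4 percentage points

Without adjustment, the pooled respondent share is:
  (540/1680)×14.7 + (240/1680)×27.1 + (540/1680)×17 + (360/1680)×61.4 = 27.2179%
Post-stratified estimate weights by population shares:
  0.11×14.7 + 0.12×27.1 + 0.44×17 + 0.33×61.4 = 32.611%
Difference = 32.611 − 27.2179 = 5.3931 pp.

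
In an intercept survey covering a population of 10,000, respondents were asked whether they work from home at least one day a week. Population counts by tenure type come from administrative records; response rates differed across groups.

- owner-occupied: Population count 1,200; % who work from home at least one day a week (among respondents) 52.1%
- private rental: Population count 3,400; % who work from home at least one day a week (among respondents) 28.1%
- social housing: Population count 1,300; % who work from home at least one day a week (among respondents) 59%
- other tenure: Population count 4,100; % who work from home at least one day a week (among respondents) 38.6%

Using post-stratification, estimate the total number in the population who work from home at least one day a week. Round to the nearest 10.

3,930

Estimated count per cell = population count × respondent percentage:
  owner-occupied: 1,200 × 52.1% = 625.2
  private rental: 3,400 × 28.1% = 955.4
  social housing: 1,300 × 59% = 767
  other tenure: 4,100 × 38.6% = 1582.6
Estimated total = 3930.2 → 3,930.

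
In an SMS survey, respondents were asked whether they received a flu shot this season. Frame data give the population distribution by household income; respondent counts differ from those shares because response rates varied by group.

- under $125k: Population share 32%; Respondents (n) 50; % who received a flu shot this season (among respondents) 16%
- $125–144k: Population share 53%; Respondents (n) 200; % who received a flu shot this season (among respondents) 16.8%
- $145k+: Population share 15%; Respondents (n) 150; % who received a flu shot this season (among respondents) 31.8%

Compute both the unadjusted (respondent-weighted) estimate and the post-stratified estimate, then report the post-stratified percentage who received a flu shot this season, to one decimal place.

Without adjustment, the pooled respondent share is:
  (50/400)×16 + (200/400)×16.8 + (150/400)×31.8 = 22.325%
Post-stratifying to population shares instead:
  0.32×16 + 0.53×16.8 + 0.15×31.8 = 18.794%

18.8%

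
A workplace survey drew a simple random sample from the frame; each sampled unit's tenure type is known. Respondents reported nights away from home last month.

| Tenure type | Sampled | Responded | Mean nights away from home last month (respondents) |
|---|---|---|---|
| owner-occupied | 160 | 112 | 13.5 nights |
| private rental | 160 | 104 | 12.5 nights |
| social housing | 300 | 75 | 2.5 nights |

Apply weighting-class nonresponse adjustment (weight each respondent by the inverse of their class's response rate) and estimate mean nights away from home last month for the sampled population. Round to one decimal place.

Class response rates: owner-occupied 112/160 = 70%, private rental 104/160 = 65%, social housing 75/300 = 25%.
Each respondent's weight = sampled/responded in their class; summing within a class gives n_sampled, so:
  owner-occupied: 160 × 13.5 = 2160
  private rental: 160 × 12.5 = 2000
  social housing: 300 × 2.5 = 750
Adjusted estimate = 4910 / 620 = 7.91936 → 7.9.

7.9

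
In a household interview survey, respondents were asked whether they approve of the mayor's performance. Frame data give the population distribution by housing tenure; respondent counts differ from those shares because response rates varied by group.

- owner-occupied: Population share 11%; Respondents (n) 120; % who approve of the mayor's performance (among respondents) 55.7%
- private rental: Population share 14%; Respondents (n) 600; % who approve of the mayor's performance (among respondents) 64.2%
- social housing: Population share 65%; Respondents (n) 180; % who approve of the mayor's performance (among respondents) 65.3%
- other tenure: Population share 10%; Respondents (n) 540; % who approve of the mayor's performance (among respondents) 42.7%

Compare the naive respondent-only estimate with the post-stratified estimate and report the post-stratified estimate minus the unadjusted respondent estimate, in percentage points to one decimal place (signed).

+6.3 percentage points

Without adjustment, the pooled respondent share is:
  (120/1440)×55.7 + (600/1440)×64.2 + (180/1440)×65.3 + (540/1440)×42.7 = 55.5667%
Post-stratified estimate weights by population shares:
  0.11×55.7 + 0.14×64.2 + 0.65×65.3 + 0.1×42.7 = 61.83%
Difference = 61.83 − 55.5667 = 6.2633 pp.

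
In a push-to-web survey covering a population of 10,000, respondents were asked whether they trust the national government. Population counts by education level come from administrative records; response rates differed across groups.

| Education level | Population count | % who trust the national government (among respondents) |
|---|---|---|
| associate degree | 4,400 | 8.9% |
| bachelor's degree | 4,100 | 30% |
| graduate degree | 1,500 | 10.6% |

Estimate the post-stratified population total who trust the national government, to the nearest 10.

1,780

Each cell contributes its population count × the respondent rate:
  associate degree: 4,400 × 8.9% = 391.6
  bachelor's degree: 4,100 × 30% = 1230
  graduate degree: 1,500 × 10.6% = 159
Estimated total = 1780.6 → 1,780.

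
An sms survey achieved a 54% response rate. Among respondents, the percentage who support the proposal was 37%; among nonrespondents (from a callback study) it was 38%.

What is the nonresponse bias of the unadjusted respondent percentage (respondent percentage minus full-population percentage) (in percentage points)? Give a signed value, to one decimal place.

-0.5 percentage points

Nonresponse fraction = 1 − 0.54 = 0.46.
Bias = (nonresponse fraction) × (respondent percentage − nonrespondent percentage)
     = 0.46 × (37 − 38) = 0.46 × -1 = -0.46.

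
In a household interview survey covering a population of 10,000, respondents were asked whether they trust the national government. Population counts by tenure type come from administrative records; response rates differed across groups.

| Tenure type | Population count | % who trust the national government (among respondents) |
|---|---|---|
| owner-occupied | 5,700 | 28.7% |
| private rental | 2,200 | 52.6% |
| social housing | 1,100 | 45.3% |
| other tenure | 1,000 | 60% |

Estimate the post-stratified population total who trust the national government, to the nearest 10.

3,890

Estimated count per cell = population count × respondent percentage:
  owner-occupied: 5,700 × 28.7% = 1635.9
  private rental: 2,200 × 52.6% = 1157.2
  social housing: 1,100 × 45.3% = 498.3
  other tenure: 1,000 × 60% = 600
Estimated total = 3891.4 → 3,890.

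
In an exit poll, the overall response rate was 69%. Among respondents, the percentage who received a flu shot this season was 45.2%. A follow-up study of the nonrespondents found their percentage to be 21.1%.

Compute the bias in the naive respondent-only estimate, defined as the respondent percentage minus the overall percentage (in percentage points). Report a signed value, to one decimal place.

Nonresponse fraction = 1 − 0.69 = 0.31.
Bias = (nonresponse fraction) × (respondent percentage − nonrespondent percentage)
     = 0.31 × (45.2 − 21.1) = 0.31 × 24.1 = 7.471.

+7.5 percentage points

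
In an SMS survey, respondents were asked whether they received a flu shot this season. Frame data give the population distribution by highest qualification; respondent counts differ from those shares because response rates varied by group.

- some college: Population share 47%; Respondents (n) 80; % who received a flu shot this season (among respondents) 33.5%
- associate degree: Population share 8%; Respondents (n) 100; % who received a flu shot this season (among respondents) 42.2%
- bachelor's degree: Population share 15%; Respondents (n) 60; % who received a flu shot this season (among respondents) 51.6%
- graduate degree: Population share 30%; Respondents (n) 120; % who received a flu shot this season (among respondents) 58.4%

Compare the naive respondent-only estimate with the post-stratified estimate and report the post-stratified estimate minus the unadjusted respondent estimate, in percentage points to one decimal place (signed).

-2.9 percentage points

Unadjusted (pooled respondent) estimate weights by respondent counts:
  (80/360)×33.5 + (100/360)×42.2 + (60/360)×51.6 + (120/360)×58.4 = 47.2333%
Post-stratifying to population shares instead:
  0.47×33.5 + 0.08×42.2 + 0.15×51.6 + 0.3×58.4 = 44.381%
Difference = 44.381 − 47.2333 = -2.8523 pp.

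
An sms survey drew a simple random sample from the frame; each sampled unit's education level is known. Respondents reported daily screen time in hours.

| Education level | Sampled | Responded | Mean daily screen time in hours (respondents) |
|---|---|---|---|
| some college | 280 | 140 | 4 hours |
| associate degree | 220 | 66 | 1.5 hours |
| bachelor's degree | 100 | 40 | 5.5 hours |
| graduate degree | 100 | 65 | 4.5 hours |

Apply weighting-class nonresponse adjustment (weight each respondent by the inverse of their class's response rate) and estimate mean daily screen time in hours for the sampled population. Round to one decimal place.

Class response rates: some college 140/280 = 50%, associate degree 66/220 = 30%, bachelor's degree 40/100 = 40%, graduate degree 65/100 = 65%.
Each respondent's weight = sampled/responded in their class; summing within a class gives n_sampled, so:
  some college: 280 × 4 = 1120
  associate degree: 220 × 1.5 = 330
  bachelor's degree: 100 × 5.5 = 550
  graduate degree: 100 × 4.5 = 450
Adjusted estimate = 2450 / 700 = 3.5 → 3.5.

3.5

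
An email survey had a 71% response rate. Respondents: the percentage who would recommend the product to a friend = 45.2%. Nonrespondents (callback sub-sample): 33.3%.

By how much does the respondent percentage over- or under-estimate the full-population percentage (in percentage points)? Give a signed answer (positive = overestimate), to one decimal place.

+3.5 percentage points

Nonresponse fraction = 1 − 0.71 = 0.29.
Bias = (nonresponse fraction) × (respondent percentage − nonrespondent percentage)
     = 0.29 × (45.2 − 33.3) = 0.29 × 11.9 = 3.451.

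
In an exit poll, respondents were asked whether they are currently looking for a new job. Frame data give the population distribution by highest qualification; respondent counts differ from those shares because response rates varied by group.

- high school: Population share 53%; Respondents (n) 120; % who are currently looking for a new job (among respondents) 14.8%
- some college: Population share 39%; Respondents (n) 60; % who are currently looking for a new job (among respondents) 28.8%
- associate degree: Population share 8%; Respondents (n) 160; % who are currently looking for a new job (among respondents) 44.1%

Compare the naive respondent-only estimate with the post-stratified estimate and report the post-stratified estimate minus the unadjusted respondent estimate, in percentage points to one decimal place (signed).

Without adjustment, the pooled respondent share is:
  (120/340)×14.8 + (60/340)×28.8 + (160/340)×44.1 = 31.0588%
Post-stratifying to population shares instead:
  0.53×14.8 + 0.39×28.8 + 0.08×44.1 = 22.604%
Difference = 22.604 − 31.0588 = -8.4548 pp.

-8.5 percentage points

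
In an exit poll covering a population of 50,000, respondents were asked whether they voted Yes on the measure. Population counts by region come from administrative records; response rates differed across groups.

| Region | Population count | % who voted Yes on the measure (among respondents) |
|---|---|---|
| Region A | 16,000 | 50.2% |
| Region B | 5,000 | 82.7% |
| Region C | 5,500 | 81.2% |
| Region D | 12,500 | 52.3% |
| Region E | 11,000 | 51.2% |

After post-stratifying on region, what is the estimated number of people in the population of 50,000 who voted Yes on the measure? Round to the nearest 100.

28,800

Apply each group's respondent rate to its population count:
  Region A: 16,000 × 50.2% = 8032
  Region B: 5,000 × 82.7% = 4135
  Region C: 5,500 × 81.2% = 4466
  Region D: 12,500 × 52.3% = 6537.5
  Region E: 11,000 × 51.2% = 5632
Estimated total = 28802.5 → 28,800.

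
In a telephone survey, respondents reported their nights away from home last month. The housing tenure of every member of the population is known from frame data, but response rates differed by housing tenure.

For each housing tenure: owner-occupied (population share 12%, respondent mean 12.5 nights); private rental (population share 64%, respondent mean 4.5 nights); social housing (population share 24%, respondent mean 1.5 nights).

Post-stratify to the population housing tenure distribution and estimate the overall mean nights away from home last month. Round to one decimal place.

Each cell contributes population-share × respondent value:
  owner-occupied: 0.12 × 12.5 = 1.5
  private rental: 0.64 × 4.5 = 2.88
  social housing: 0.24 × 1.5 = 0.36
Post-stratified estimate = 4.74 → 4.7.

4.7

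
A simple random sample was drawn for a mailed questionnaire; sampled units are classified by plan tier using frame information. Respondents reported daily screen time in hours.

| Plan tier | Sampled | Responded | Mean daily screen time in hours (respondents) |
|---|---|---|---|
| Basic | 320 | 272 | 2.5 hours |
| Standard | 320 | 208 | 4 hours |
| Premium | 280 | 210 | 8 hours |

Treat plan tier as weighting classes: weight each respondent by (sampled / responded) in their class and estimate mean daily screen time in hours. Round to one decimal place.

4.7

Response rates by class: Basic 272/320 = 85%, Standard 208/320 = 65%, Premium 210/280 = 75%.
Inverse-response-rate weighting restores each class to its sampled count, so class totals weight by n_sampled:
  Basic: 320 × 2.5 = 800
  Standard: 320 × 4 = 1280
  Premium: 280 × 8 = 2240
Adjusted estimate = 4320 / 920 = 4.69565 → 4.7.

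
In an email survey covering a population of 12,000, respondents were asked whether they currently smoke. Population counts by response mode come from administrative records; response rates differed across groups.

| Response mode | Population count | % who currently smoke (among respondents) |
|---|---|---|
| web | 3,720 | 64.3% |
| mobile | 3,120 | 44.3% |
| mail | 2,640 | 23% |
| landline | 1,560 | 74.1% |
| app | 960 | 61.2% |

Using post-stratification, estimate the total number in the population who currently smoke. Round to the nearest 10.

Estimated count per cell = population count × respondent percentage:
  web: 3,720 × 64.3% = 2391.96
  mobile: 3,120 × 44.3% = 1382.16
  mail: 2,640 × 23% = 607.2
  landline: 1,560 × 74.1% = 1155.96
  app: 960 × 61.2% = 587.52
Estimated total = 6124.8 → 6,120.

6,120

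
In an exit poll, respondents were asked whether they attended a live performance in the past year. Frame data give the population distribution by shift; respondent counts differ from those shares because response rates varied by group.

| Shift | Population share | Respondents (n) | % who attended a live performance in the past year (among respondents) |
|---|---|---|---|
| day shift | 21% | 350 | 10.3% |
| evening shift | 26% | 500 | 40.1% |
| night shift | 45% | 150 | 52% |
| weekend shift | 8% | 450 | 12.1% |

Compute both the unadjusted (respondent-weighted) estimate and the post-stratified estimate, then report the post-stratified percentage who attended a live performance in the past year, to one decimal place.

37.0%

Naive respondent-only estimate (weights = respondent counts):
  (350/1450)×10.3 + (500/1450)×40.1 + (150/1450)×52 + (450/1450)×12.1 = 25.4483%
Post-stratified estimate weights by population shares:
  0.21×10.3 + 0.26×40.1 + 0.45×52 + 0.08×12.1 = 36.957%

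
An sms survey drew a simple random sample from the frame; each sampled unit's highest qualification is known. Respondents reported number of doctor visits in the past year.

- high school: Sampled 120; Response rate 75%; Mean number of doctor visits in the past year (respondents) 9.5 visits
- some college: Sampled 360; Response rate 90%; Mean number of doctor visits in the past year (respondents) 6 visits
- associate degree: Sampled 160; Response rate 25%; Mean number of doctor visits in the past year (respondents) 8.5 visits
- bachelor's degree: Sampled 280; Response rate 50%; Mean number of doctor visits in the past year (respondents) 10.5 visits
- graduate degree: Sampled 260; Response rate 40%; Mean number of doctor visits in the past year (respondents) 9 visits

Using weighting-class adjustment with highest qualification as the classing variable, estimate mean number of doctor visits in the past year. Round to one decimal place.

Inverse-response-rate weighting restores each class to its sampled count, so class totals weight by n_sampled:
  high school: 120 × 9.5 = 1140
  some college: 360 × 6 = 2160
  associate degree: 160 × 8.5 = 1360
  bachelor's degree: 280 × 10.5 = 2940
  graduate degree: 260 × 9 = 2340
Adjusted estimate = 9940 / 1,180 = 8.42373 → 8.4.

8.4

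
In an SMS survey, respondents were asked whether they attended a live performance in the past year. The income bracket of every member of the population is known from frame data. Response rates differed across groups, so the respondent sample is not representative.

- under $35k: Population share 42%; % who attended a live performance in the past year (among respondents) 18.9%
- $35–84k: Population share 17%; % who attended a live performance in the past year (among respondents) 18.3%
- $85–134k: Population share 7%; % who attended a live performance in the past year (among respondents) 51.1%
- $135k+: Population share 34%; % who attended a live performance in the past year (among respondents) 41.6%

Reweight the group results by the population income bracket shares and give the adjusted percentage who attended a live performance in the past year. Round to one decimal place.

Each cell contributes population-share × respondent value:
  under $35k: 0.42 × 18.9 = 7.938
  $35–84k: 0.17 × 18.3 = 3.111
  $85–134k: 0.07 × 51.1 = 3.577
  $135k+: 0.34 × 41.6 = 14.144
Post-stratified estimate = 28.77 → 28.8%.

28.8%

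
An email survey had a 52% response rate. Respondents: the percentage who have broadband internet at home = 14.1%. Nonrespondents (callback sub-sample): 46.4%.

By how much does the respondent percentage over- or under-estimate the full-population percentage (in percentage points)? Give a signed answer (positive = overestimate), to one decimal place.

-15.5 percentage points

Nonresponse fraction = 1 − 0.52 = 0.48.
Bias = (nonresponse fraction) × (respondent percentage − nonrespondent percentage)
     = 0.48 × (14.1 − 46.4) = 0.48 × -32.3 = -15.504.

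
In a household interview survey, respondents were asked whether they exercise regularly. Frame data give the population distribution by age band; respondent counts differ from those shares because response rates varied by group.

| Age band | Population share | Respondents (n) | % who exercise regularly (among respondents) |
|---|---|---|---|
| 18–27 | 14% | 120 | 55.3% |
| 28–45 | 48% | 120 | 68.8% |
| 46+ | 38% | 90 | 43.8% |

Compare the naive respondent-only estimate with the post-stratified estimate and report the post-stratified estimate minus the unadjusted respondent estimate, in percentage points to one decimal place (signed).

Naive respondent-only estimate (weights = respondent counts):
  (120/330)×55.3 + (120/330)×68.8 + (90/330)×43.8 = 57.0727%
Reweighting by population age band shares:
  0.14×55.3 + 0.48×68.8 + 0.38×43.8 = 57.41%
Difference = 57.41 − 57.0727 = 0.3373 pp.

+0.3 percentage points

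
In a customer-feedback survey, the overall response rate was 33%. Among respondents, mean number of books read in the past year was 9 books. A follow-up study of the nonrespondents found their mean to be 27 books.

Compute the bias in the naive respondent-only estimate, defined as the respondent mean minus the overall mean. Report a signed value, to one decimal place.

-12.1

Nonresponse fraction = 1 − 0.33 = 0.67.
Bias = (nonresponse fraction) × (respondent mean − nonrespondent mean)
     = 0.67 × (9 − 27) = 0.67 × -18 = -12.06.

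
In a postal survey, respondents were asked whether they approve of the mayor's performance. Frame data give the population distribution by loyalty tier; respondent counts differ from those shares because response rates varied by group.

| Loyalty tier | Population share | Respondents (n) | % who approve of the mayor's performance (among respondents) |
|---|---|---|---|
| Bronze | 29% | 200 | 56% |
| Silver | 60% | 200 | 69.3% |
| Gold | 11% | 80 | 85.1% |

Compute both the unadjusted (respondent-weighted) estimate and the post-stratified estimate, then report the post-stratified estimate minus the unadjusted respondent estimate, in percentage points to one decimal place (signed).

+0.8 percentage points

Without adjustment, the pooled respondent share is:
  (200/480)×56 + (200/480)×69.3 + (80/480)×85.1 = 66.3917%
Post-stratified estimate weights by population shares:
  0.29×56 + 0.6×69.3 + 0.11×85.1 = 67.181%
Difference = 67.181 − 66.3917 = 0.7893 pp.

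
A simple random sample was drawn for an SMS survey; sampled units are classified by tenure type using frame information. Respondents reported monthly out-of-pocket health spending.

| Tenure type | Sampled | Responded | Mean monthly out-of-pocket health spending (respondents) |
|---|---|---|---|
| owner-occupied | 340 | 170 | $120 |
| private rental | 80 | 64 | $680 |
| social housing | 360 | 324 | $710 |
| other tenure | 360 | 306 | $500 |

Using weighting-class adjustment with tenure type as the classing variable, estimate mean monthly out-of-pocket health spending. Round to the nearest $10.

$470

Class response rates: owner-occupied 170/340 = 50%, private rental 64/80 = 80%, social housing 324/360 = 90%, other tenure 306/360 = 85%.
Weighting each respondent by the inverse class response rate inflates each class back to its sampled size, so the class weight is n_sampled:
  owner-occupied: 340 × 120 = 40,800
  private rental: 80 × 680 = 54,400
  social housing: 360 × 710 = 255,600
  other tenure: 360 × 500 = 180,000
Adjusted estimate = 530,800 / 1,140 = 465.614 → $470.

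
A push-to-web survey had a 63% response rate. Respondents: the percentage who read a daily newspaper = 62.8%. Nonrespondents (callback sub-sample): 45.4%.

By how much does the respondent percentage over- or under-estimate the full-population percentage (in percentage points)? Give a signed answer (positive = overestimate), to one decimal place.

+6.4 percentage points

Nonresponse fraction = 1 − 0.63 = 0.37.
Bias = (nonresponse fraction) × (respondent percentage − nonrespondent percentage)
     = 0.37 × (62.8 − 45.4) = 0.37 × 17.4 = 6.438.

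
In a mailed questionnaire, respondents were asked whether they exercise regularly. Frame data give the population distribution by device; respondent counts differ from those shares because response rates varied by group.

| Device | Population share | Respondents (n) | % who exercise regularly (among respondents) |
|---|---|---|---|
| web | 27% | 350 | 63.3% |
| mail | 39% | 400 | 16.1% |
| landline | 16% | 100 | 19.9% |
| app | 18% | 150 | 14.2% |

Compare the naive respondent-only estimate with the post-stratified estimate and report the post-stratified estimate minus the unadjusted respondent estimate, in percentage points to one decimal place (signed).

-3.6 percentage points

Unadjusted (pooled respondent) estimate weights by respondent counts:
  (350/1000)×63.3 + (400/1000)×16.1 + (100/1000)×19.9 + (150/1000)×14.2 = 32.715%
Post-stratifying to population shares instead:
  0.27×63.3 + 0.39×16.1 + 0.16×19.9 + 0.18×14.2 = 29.11%
Difference = 29.11 − 32.715 = -3.605 pp.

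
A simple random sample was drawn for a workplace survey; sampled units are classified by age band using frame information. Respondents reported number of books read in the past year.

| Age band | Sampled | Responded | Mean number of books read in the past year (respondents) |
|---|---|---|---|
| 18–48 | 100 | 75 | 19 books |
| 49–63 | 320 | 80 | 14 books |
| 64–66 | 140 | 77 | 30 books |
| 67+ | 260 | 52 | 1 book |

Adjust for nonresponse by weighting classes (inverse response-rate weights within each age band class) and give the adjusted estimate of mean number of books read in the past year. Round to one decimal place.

Class response rates: 18–48 75/100 = 75%, 49–63 80/320 = 25%, 64–66 77/140 = 55%, 67+ 52/260 = 20%.
Weighting each respondent by the inverse class response rate inflates each class back to its sampled size, so the class weight is n_sampled:
  18–48: 100 × 19 = 1900
  49–63: 320 × 14 = 4480
  64–66: 140 × 30 = 4200
  67+: 260 × 1 = 260
Adjusted estimate = 10,840 / 820 = 13.2195 → 13.2.

13.2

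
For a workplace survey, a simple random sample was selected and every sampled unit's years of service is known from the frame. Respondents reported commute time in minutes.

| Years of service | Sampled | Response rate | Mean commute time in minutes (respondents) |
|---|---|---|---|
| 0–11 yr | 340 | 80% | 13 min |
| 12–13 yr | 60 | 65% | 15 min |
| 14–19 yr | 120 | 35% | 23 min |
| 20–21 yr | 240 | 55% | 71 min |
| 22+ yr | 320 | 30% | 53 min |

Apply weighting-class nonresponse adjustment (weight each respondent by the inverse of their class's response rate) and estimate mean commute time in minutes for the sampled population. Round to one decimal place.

Weighting each respondent by the inverse class response rate inflates each class back to its sampled size, so the class weight is n_sampled:
  0–11 yr: 340 × 13 = 4420
  12–13 yr: 60 × 15 = 900
  14–19 yr: 120 × 23 = 2760
  20–21 yr: 240 × 71 = 17,040
  22+ yr: 320 × 53 = 16,960
Adjusted estimate = 42,080 / 1,080 = 38.963 → 39.0.

39.0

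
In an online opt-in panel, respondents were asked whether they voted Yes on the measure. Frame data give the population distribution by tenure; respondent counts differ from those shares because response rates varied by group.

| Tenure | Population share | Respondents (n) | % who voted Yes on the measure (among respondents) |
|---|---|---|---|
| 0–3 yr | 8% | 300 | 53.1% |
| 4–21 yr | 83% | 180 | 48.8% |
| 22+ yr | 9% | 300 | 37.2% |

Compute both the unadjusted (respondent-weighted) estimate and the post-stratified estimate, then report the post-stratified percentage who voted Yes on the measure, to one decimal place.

48.1%

Unadjusted (pooled respondent) estimate weights by respondent counts:
  (300/780)×53.1 + (180/780)×48.8 + (300/780)×37.2 = 45.9923%
Reweighting by population tenure shares:
  0.08×53.1 + 0.83×48.8 + 0.09×37.2 = 48.1%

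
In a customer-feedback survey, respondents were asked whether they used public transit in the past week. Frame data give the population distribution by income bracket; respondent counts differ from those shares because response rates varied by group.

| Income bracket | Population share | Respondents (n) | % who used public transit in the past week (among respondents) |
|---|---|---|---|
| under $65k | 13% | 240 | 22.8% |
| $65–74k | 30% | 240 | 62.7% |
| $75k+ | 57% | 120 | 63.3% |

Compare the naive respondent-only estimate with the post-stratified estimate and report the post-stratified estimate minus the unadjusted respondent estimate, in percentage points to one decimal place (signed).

Unadjusted (pooled respondent) estimate weights by respondent counts:
  (240/600)×22.8 + (240/600)×62.7 + (120/600)×63.3 = 46.86%
Post-stratified estimate weights by population shares:
  0.13×22.8 + 0.3×62.7 + 0.57×63.3 = 57.855%
Difference = 57.855 − 46.86 = 10.995 pp.

+11.0 percentage points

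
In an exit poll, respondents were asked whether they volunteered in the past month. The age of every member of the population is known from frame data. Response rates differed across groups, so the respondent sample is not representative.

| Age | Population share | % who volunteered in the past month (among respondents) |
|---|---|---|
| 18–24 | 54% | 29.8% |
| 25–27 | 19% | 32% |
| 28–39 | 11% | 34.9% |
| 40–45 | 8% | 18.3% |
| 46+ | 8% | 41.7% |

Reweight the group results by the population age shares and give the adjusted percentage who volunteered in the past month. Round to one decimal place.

Reweight to the known age distribution:
  18–24: 0.54 × 29.8 = 16.092
  25–27: 0.19 × 32 = 6.08
  28–39: 0.11 × 34.9 = 3.839
  40–45: 0.08 × 18.3 = 1.464
  46+: 0.08 × 41.7 = 3.336
Post-stratified estimate = 30.811 → 30.8%.

30.8%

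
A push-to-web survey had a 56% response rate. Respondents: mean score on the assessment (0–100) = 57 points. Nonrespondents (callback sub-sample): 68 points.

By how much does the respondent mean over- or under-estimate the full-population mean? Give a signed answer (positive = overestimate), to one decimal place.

-4.8

Nonresponse fraction = 1 − 0.56 = 0.44.
Bias = (nonresponse fraction) × (respondent mean − nonrespondent mean)
     = 0.44 × (57 − 68) = 0.44 × -11 = -4.84.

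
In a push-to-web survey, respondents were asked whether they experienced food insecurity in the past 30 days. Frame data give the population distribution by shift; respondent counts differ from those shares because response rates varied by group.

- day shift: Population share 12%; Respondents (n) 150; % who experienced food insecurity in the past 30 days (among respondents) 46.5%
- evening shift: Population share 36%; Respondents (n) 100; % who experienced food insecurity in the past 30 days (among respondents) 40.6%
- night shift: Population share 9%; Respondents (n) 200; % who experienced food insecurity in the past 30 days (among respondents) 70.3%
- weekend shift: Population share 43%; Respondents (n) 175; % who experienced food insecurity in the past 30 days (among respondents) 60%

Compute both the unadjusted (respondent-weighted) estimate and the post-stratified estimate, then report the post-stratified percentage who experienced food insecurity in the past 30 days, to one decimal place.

Unadjusted (pooled respondent) estimate weights by respondent counts:
  (150/625)×46.5 + (100/625)×40.6 + (200/625)×70.3 + (175/625)×60 = 56.952%
Post-stratifying to population shares instead:
  0.12×46.5 + 0.36×40.6 + 0.09×70.3 + 0.43×60 = 52.323%

52.3%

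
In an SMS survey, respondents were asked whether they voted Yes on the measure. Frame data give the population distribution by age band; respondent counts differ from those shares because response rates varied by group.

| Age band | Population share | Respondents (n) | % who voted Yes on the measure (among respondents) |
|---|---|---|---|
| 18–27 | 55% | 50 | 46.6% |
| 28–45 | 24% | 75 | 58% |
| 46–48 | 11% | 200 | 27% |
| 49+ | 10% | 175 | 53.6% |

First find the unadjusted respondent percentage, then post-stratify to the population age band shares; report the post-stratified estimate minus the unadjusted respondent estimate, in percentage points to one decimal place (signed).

Naive respondent-only estimate (weights = respondent counts):
  (50/500)×46.6 + (75/500)×58 + (200/500)×27 + (175/500)×53.6 = 42.92%
Post-stratified estimate weights by population shares:
  0.55×46.6 + 0.24×58 + 0.11×27 + 0.1×53.6 = 47.88%
Difference = 47.88 − 42.92 = 4.96 pp.

+5.0 percentage points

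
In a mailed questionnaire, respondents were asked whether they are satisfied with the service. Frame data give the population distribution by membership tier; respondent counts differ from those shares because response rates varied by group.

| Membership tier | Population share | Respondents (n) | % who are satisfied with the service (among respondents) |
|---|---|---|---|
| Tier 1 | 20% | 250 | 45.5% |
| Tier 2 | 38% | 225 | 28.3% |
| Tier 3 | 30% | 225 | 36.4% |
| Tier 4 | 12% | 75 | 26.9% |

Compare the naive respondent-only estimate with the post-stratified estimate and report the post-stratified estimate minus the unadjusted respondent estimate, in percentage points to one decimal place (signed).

Without adjustment, the pooled respondent share is:
  (250/775)×45.5 + (225/775)×28.3 + (225/775)×36.4 + (75/775)×26.9 = 36.0645%
Post-stratified estimate weights by population shares:
  0.2×45.5 + 0.38×28.3 + 0.3×36.4 + 0.12×26.9 = 34.002%
Difference = 34.002 − 36.0645 = -2.0625 pp.

-2.1 percentage points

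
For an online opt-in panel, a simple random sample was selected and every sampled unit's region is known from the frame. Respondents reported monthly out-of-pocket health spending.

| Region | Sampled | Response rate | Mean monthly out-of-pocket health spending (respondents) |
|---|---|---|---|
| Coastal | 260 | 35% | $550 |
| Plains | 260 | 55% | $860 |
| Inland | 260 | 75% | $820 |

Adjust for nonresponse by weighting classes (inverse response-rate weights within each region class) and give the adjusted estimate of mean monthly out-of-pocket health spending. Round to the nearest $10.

$740

Inverse-response-rate weighting restores each class to its sampled count, so class totals weight by n_sampled:
  Coastal: 260 × 550 = 143,000
  Plains: 260 × 860 = 223,600
  Inland: 260 × 820 = 213,200
Adjusted estimate = 579,800 / 780 = 743.333 → $740.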